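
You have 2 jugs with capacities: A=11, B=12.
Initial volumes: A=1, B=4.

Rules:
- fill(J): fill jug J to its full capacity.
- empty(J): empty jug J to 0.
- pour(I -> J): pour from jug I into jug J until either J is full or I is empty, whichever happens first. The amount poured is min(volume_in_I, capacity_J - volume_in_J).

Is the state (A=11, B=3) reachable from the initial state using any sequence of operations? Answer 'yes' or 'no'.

Answer: yes

Derivation:
BFS from (A=1, B=4):
  1. fill(A) -> (A=11 B=4)
  2. pour(A -> B) -> (A=3 B=12)
  3. empty(B) -> (A=3 B=0)
  4. pour(A -> B) -> (A=0 B=3)
  5. fill(A) -> (A=11 B=3)
Target reached → yes.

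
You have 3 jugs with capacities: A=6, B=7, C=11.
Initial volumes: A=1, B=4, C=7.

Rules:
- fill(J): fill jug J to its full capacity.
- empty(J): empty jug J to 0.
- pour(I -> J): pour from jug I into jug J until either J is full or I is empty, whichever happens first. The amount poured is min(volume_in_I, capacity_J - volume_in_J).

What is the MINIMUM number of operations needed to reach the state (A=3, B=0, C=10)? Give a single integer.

BFS from (A=1, B=4, C=7). One shortest path:
  1. pour(B -> A) -> (A=5 B=0 C=7)
  2. fill(B) -> (A=5 B=7 C=7)
  3. pour(B -> C) -> (A=5 B=3 C=11)
  4. pour(C -> A) -> (A=6 B=3 C=10)
  5. empty(A) -> (A=0 B=3 C=10)
  6. pour(B -> A) -> (A=3 B=0 C=10)
Reached target in 6 moves.

Answer: 6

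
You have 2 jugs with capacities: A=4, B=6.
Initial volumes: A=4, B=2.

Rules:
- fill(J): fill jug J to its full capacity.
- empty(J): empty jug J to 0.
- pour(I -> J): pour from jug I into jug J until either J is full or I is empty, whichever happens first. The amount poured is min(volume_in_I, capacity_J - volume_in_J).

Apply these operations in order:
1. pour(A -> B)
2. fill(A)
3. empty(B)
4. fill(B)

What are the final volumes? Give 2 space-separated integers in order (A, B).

Answer: 4 6

Derivation:
Step 1: pour(A -> B) -> (A=0 B=6)
Step 2: fill(A) -> (A=4 B=6)
Step 3: empty(B) -> (A=4 B=0)
Step 4: fill(B) -> (A=4 B=6)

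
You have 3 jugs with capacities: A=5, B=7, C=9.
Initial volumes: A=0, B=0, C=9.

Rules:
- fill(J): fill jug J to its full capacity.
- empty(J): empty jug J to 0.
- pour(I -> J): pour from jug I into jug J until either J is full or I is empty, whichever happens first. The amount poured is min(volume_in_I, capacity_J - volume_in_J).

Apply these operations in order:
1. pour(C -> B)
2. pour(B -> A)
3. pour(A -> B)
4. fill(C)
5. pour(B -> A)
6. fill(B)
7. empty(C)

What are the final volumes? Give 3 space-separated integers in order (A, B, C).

Step 1: pour(C -> B) -> (A=0 B=7 C=2)
Step 2: pour(B -> A) -> (A=5 B=2 C=2)
Step 3: pour(A -> B) -> (A=0 B=7 C=2)
Step 4: fill(C) -> (A=0 B=7 C=9)
Step 5: pour(B -> A) -> (A=5 B=2 C=9)
Step 6: fill(B) -> (A=5 B=7 C=9)
Step 7: empty(C) -> (A=5 B=7 C=0)

Answer: 5 7 0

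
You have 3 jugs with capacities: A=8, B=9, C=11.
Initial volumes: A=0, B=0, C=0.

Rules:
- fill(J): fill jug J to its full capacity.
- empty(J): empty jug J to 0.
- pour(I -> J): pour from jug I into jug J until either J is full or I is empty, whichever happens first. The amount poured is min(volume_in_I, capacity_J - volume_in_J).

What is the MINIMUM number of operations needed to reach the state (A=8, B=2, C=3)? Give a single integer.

BFS from (A=0, B=0, C=0). One shortest path:
  1. fill(C) -> (A=0 B=0 C=11)
  2. pour(C -> B) -> (A=0 B=9 C=2)
  3. empty(B) -> (A=0 B=0 C=2)
  4. pour(C -> B) -> (A=0 B=2 C=0)
  5. fill(C) -> (A=0 B=2 C=11)
  6. pour(C -> A) -> (A=8 B=2 C=3)
Reached target in 6 moves.

Answer: 6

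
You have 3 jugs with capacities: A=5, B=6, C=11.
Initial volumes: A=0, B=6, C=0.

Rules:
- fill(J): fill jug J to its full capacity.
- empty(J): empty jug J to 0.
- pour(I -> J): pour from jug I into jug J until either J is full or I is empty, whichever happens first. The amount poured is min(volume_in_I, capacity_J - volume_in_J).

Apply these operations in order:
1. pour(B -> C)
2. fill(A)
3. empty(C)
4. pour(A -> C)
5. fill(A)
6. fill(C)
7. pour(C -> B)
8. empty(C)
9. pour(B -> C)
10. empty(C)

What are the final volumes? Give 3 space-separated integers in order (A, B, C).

Step 1: pour(B -> C) -> (A=0 B=0 C=6)
Step 2: fill(A) -> (A=5 B=0 C=6)
Step 3: empty(C) -> (A=5 B=0 C=0)
Step 4: pour(A -> C) -> (A=0 B=0 C=5)
Step 5: fill(A) -> (A=5 B=0 C=5)
Step 6: fill(C) -> (A=5 B=0 C=11)
Step 7: pour(C -> B) -> (A=5 B=6 C=5)
Step 8: empty(C) -> (A=5 B=6 C=0)
Step 9: pour(B -> C) -> (A=5 B=0 C=6)
Step 10: empty(C) -> (A=5 B=0 C=0)

Answer: 5 0 0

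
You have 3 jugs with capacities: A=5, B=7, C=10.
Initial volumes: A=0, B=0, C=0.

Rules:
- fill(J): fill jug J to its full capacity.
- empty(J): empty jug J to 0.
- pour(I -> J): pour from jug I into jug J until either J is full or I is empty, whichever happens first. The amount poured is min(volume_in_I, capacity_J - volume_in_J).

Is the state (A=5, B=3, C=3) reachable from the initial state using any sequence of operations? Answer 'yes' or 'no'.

BFS from (A=0, B=0, C=0):
  1. fill(C) -> (A=0 B=0 C=10)
  2. pour(C -> B) -> (A=0 B=7 C=3)
  3. empty(B) -> (A=0 B=0 C=3)
  4. pour(C -> A) -> (A=3 B=0 C=0)
  5. fill(C) -> (A=3 B=0 C=10)
  6. pour(C -> B) -> (A=3 B=7 C=3)
  7. empty(B) -> (A=3 B=0 C=3)
  8. pour(A -> B) -> (A=0 B=3 C=3)
  9. fill(A) -> (A=5 B=3 C=3)
Target reached → yes.

Answer: yes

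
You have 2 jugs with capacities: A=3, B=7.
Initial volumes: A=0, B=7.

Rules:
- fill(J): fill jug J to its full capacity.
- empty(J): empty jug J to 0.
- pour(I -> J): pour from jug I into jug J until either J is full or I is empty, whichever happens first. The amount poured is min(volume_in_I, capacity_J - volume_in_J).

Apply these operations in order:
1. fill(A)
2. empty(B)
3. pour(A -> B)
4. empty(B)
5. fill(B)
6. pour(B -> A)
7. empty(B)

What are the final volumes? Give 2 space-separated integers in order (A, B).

Step 1: fill(A) -> (A=3 B=7)
Step 2: empty(B) -> (A=3 B=0)
Step 3: pour(A -> B) -> (A=0 B=3)
Step 4: empty(B) -> (A=0 B=0)
Step 5: fill(B) -> (A=0 B=7)
Step 6: pour(B -> A) -> (A=3 B=4)
Step 7: empty(B) -> (A=3 B=0)

Answer: 3 0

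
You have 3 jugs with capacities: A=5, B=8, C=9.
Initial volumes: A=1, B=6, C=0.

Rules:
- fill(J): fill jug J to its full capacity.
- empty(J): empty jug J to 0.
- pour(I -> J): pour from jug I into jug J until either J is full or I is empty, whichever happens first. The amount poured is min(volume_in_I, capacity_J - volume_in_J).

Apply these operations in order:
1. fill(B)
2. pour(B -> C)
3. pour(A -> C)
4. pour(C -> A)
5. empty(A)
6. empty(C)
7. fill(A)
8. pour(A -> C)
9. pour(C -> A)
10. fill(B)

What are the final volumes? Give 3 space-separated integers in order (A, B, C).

Step 1: fill(B) -> (A=1 B=8 C=0)
Step 2: pour(B -> C) -> (A=1 B=0 C=8)
Step 3: pour(A -> C) -> (A=0 B=0 C=9)
Step 4: pour(C -> A) -> (A=5 B=0 C=4)
Step 5: empty(A) -> (A=0 B=0 C=4)
Step 6: empty(C) -> (A=0 B=0 C=0)
Step 7: fill(A) -> (A=5 B=0 C=0)
Step 8: pour(A -> C) -> (A=0 B=0 C=5)
Step 9: pour(C -> A) -> (A=5 B=0 C=0)
Step 10: fill(B) -> (A=5 B=8 C=0)

Answer: 5 8 0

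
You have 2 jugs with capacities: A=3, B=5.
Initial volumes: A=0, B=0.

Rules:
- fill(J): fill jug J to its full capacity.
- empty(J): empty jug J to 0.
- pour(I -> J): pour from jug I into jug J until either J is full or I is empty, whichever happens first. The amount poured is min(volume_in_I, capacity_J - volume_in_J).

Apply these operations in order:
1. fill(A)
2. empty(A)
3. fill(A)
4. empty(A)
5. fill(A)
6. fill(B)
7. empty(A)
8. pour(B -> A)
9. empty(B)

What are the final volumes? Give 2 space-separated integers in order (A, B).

Answer: 3 0

Derivation:
Step 1: fill(A) -> (A=3 B=0)
Step 2: empty(A) -> (A=0 B=0)
Step 3: fill(A) -> (A=3 B=0)
Step 4: empty(A) -> (A=0 B=0)
Step 5: fill(A) -> (A=3 B=0)
Step 6: fill(B) -> (A=3 B=5)
Step 7: empty(A) -> (A=0 B=5)
Step 8: pour(B -> A) -> (A=3 B=2)
Step 9: empty(B) -> (A=3 B=0)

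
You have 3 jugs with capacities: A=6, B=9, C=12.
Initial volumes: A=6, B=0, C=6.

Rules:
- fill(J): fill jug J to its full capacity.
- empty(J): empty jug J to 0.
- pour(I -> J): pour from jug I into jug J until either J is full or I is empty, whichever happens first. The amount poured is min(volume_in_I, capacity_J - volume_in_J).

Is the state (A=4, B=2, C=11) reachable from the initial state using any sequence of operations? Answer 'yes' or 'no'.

BFS explored all 54 reachable states.
Reachable set includes: (0,0,0), (0,0,3), (0,0,6), (0,0,9), (0,0,12), (0,3,0), (0,3,3), (0,3,6), (0,3,9), (0,3,12), (0,6,0), (0,6,3) ...
Target (A=4, B=2, C=11) not in reachable set → no.

Answer: no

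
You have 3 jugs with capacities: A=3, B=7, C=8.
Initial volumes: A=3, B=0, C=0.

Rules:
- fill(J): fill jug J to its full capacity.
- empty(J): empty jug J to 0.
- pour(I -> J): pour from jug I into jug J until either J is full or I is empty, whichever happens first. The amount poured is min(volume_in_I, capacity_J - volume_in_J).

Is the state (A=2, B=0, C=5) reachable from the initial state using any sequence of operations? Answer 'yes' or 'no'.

BFS from (A=3, B=0, C=0):
  1. fill(B) -> (A=3 B=7 C=0)
  2. pour(A -> C) -> (A=0 B=7 C=3)
  3. pour(B -> C) -> (A=0 B=2 C=8)
  4. pour(C -> A) -> (A=3 B=2 C=5)
  5. empty(A) -> (A=0 B=2 C=5)
  6. pour(B -> A) -> (A=2 B=0 C=5)
Target reached → yes.

Answer: yes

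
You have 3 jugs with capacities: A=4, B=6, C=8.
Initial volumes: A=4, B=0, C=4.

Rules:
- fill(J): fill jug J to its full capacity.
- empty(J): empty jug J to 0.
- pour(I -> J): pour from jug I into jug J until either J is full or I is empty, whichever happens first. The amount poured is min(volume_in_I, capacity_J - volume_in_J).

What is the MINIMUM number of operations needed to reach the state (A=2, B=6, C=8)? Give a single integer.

Answer: 3

Derivation:
BFS from (A=4, B=0, C=4). One shortest path:
  1. pour(C -> B) -> (A=4 B=4 C=0)
  2. fill(C) -> (A=4 B=4 C=8)
  3. pour(A -> B) -> (A=2 B=6 C=8)
Reached target in 3 moves.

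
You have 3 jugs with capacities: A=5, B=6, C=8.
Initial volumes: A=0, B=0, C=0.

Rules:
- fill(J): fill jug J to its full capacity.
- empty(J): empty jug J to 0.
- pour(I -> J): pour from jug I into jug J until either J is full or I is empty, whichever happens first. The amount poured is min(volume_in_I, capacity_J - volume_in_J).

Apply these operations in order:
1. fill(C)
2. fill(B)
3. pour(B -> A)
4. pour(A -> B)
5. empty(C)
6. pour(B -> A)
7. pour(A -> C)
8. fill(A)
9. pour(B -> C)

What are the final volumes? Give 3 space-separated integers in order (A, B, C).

Step 1: fill(C) -> (A=0 B=0 C=8)
Step 2: fill(B) -> (A=0 B=6 C=8)
Step 3: pour(B -> A) -> (A=5 B=1 C=8)
Step 4: pour(A -> B) -> (A=0 B=6 C=8)
Step 5: empty(C) -> (A=0 B=6 C=0)
Step 6: pour(B -> A) -> (A=5 B=1 C=0)
Step 7: pour(A -> C) -> (A=0 B=1 C=5)
Step 8: fill(A) -> (A=5 B=1 C=5)
Step 9: pour(B -> C) -> (A=5 B=0 C=6)

Answer: 5 0 6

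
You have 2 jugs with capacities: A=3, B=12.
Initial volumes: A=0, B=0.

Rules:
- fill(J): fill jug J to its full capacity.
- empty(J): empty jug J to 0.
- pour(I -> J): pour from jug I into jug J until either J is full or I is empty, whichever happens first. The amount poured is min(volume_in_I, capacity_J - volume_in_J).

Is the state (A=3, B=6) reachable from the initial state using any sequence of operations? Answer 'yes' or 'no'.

Answer: yes

Derivation:
BFS from (A=0, B=0):
  1. fill(B) -> (A=0 B=12)
  2. pour(B -> A) -> (A=3 B=9)
  3. empty(A) -> (A=0 B=9)
  4. pour(B -> A) -> (A=3 B=6)
Target reached → yes.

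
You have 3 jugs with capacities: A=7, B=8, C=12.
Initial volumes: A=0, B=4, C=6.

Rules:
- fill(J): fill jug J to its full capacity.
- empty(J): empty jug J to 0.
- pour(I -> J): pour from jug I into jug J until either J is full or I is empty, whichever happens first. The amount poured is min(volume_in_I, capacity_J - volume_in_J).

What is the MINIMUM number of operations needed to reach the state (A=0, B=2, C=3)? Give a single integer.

Answer: 5

Derivation:
BFS from (A=0, B=4, C=6). One shortest path:
  1. fill(A) -> (A=7 B=4 C=6)
  2. pour(A -> B) -> (A=3 B=8 C=6)
  3. pour(B -> C) -> (A=3 B=2 C=12)
  4. empty(C) -> (A=3 B=2 C=0)
  5. pour(A -> C) -> (A=0 B=2 C=3)
Reached target in 5 moves.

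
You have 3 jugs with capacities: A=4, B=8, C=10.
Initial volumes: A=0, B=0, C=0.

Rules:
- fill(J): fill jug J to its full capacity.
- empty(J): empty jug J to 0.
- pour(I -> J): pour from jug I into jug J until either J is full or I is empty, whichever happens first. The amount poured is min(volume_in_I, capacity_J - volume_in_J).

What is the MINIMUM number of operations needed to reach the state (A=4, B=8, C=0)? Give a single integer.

Answer: 2

Derivation:
BFS from (A=0, B=0, C=0). One shortest path:
  1. fill(A) -> (A=4 B=0 C=0)
  2. fill(B) -> (A=4 B=8 C=0)
Reached target in 2 moves.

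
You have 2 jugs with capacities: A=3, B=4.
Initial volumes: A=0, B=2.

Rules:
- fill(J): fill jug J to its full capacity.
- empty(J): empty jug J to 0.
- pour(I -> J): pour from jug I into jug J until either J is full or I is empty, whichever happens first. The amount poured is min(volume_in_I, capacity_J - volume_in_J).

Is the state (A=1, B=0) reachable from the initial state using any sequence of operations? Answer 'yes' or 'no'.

Answer: yes

Derivation:
BFS from (A=0, B=2):
  1. fill(A) -> (A=3 B=2)
  2. pour(A -> B) -> (A=1 B=4)
  3. empty(B) -> (A=1 B=0)
Target reached → yes.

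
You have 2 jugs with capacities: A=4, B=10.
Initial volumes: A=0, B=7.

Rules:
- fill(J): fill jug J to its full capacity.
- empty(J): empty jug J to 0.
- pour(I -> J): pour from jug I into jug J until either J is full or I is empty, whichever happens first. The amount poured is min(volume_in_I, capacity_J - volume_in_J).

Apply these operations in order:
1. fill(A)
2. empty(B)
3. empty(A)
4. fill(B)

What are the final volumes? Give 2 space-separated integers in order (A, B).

Answer: 0 10

Derivation:
Step 1: fill(A) -> (A=4 B=7)
Step 2: empty(B) -> (A=4 B=0)
Step 3: empty(A) -> (A=0 B=0)
Step 4: fill(B) -> (A=0 B=10)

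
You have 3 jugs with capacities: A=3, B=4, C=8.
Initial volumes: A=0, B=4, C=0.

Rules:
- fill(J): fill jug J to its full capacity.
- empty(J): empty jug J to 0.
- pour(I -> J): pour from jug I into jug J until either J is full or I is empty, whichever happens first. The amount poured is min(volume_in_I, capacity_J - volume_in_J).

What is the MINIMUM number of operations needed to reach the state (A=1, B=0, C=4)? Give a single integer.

Answer: 5

Derivation:
BFS from (A=0, B=4, C=0). One shortest path:
  1. pour(B -> A) -> (A=3 B=1 C=0)
  2. empty(A) -> (A=0 B=1 C=0)
  3. pour(B -> A) -> (A=1 B=0 C=0)
  4. fill(B) -> (A=1 B=4 C=0)
  5. pour(B -> C) -> (A=1 B=0 C=4)
Reached target in 5 moves.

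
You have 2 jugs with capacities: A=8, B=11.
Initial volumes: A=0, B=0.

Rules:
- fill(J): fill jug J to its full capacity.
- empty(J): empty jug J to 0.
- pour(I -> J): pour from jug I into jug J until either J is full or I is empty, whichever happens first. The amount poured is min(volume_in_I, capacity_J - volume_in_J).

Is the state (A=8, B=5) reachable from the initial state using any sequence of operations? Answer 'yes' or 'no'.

Answer: yes

Derivation:
BFS from (A=0, B=0):
  1. fill(A) -> (A=8 B=0)
  2. pour(A -> B) -> (A=0 B=8)
  3. fill(A) -> (A=8 B=8)
  4. pour(A -> B) -> (A=5 B=11)
  5. empty(B) -> (A=5 B=0)
  6. pour(A -> B) -> (A=0 B=5)
  7. fill(A) -> (A=8 B=5)
Target reached → yes.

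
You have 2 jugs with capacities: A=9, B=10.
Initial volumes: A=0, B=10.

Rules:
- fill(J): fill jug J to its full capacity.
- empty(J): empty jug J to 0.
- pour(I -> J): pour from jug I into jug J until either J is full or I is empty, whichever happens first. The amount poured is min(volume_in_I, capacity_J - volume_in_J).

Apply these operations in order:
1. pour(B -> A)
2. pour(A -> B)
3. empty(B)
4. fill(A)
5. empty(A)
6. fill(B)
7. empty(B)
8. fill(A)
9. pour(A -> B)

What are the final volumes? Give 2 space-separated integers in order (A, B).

Answer: 0 9

Derivation:
Step 1: pour(B -> A) -> (A=9 B=1)
Step 2: pour(A -> B) -> (A=0 B=10)
Step 3: empty(B) -> (A=0 B=0)
Step 4: fill(A) -> (A=9 B=0)
Step 5: empty(A) -> (A=0 B=0)
Step 6: fill(B) -> (A=0 B=10)
Step 7: empty(B) -> (A=0 B=0)
Step 8: fill(A) -> (A=9 B=0)
Step 9: pour(A -> B) -> (A=0 B=9)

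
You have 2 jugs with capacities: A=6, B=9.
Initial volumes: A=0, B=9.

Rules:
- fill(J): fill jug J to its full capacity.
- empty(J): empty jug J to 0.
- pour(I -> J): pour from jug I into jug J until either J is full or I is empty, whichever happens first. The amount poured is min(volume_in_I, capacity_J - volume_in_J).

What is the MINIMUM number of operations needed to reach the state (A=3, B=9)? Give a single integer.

Answer: 4

Derivation:
BFS from (A=0, B=9). One shortest path:
  1. pour(B -> A) -> (A=6 B=3)
  2. empty(A) -> (A=0 B=3)
  3. pour(B -> A) -> (A=3 B=0)
  4. fill(B) -> (A=3 B=9)
Reached target in 4 moves.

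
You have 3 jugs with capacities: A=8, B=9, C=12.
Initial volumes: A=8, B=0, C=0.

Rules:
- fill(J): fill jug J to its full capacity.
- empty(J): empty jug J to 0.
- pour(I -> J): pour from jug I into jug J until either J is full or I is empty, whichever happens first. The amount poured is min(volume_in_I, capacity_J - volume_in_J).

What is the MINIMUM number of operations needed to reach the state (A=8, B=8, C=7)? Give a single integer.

BFS from (A=8, B=0, C=0). One shortest path:
  1. fill(C) -> (A=8 B=0 C=12)
  2. pour(C -> B) -> (A=8 B=9 C=3)
  3. empty(B) -> (A=8 B=0 C=3)
  4. pour(A -> B) -> (A=0 B=8 C=3)
  5. pour(C -> A) -> (A=3 B=8 C=0)
  6. fill(C) -> (A=3 B=8 C=12)
  7. pour(C -> A) -> (A=8 B=8 C=7)
Reached target in 7 moves.

Answer: 7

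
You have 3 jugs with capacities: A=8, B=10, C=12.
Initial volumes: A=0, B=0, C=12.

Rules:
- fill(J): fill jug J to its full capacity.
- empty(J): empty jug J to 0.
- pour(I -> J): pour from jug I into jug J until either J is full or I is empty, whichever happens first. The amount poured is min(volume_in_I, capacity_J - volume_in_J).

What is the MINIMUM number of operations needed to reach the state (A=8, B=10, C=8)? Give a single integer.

BFS from (A=0, B=0, C=12). One shortest path:
  1. fill(A) -> (A=8 B=0 C=12)
  2. fill(B) -> (A=8 B=10 C=12)
  3. empty(C) -> (A=8 B=10 C=0)
  4. pour(A -> C) -> (A=0 B=10 C=8)
  5. fill(A) -> (A=8 B=10 C=8)
Reached target in 5 moves.

Answer: 5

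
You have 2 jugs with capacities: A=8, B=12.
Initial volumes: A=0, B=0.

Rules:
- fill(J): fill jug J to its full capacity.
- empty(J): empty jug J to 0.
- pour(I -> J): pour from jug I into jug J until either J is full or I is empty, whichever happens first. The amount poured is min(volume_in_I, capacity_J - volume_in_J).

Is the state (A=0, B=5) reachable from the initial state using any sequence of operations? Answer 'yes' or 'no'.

Answer: no

Derivation:
BFS explored all 10 reachable states.
Reachable set includes: (0,0), (0,4), (0,8), (0,12), (4,0), (4,12), (8,0), (8,4), (8,8), (8,12)
Target (A=0, B=5) not in reachable set → no.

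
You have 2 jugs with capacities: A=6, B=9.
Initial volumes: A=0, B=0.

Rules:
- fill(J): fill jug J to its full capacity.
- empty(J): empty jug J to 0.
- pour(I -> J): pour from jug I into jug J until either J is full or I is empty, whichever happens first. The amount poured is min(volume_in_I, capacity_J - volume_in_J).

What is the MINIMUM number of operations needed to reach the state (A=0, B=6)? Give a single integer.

Answer: 2

Derivation:
BFS from (A=0, B=0). One shortest path:
  1. fill(A) -> (A=6 B=0)
  2. pour(A -> B) -> (A=0 B=6)
Reached target in 2 moves.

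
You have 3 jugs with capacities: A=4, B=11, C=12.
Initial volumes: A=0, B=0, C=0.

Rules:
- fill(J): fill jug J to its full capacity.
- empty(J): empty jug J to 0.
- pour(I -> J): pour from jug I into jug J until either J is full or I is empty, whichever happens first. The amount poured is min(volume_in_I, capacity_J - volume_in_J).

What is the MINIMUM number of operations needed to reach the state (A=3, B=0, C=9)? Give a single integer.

BFS from (A=0, B=0, C=0). One shortest path:
  1. fill(C) -> (A=0 B=0 C=12)
  2. pour(C -> B) -> (A=0 B=11 C=1)
  3. pour(B -> A) -> (A=4 B=7 C=1)
  4. pour(A -> C) -> (A=0 B=7 C=5)
  5. pour(B -> A) -> (A=4 B=3 C=5)
  6. pour(A -> C) -> (A=0 B=3 C=9)
  7. pour(B -> A) -> (A=3 B=0 C=9)
Reached target in 7 moves.

Answer: 7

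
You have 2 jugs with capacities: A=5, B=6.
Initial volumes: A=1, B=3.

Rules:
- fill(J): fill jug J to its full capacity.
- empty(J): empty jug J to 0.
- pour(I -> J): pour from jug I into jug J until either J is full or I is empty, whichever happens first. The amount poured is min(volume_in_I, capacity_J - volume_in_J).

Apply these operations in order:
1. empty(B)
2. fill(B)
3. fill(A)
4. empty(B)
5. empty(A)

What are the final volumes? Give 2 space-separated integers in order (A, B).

Step 1: empty(B) -> (A=1 B=0)
Step 2: fill(B) -> (A=1 B=6)
Step 3: fill(A) -> (A=5 B=6)
Step 4: empty(B) -> (A=5 B=0)
Step 5: empty(A) -> (A=0 B=0)

Answer: 0 0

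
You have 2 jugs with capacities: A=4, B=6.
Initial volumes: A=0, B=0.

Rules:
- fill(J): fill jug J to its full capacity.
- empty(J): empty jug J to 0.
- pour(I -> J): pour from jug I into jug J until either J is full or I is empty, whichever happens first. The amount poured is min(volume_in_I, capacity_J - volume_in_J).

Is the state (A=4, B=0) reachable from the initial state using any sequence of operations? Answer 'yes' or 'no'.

Answer: yes

Derivation:
BFS from (A=0, B=0):
  1. fill(A) -> (A=4 B=0)
Target reached → yes.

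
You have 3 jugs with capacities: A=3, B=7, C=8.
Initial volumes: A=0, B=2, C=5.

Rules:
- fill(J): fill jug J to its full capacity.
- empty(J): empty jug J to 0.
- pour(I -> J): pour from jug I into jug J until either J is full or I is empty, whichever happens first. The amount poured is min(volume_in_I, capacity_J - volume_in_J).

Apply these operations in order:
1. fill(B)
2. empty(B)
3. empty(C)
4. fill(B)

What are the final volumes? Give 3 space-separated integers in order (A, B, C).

Step 1: fill(B) -> (A=0 B=7 C=5)
Step 2: empty(B) -> (A=0 B=0 C=5)
Step 3: empty(C) -> (A=0 B=0 C=0)
Step 4: fill(B) -> (A=0 B=7 C=0)

Answer: 0 7 0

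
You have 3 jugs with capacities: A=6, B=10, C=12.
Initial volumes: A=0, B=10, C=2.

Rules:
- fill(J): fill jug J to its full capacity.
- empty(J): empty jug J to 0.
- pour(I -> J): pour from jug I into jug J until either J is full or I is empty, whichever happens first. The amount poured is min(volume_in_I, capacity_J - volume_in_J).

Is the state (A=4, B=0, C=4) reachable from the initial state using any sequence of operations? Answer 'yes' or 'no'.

BFS from (A=0, B=10, C=2):
  1. empty(B) -> (A=0 B=0 C=2)
  2. pour(C -> B) -> (A=0 B=2 C=0)
  3. fill(C) -> (A=0 B=2 C=12)
  4. pour(C -> B) -> (A=0 B=10 C=4)
  5. pour(B -> A) -> (A=6 B=4 C=4)
  6. empty(A) -> (A=0 B=4 C=4)
  7. pour(B -> A) -> (A=4 B=0 C=4)
Target reached → yes.

Answer: yes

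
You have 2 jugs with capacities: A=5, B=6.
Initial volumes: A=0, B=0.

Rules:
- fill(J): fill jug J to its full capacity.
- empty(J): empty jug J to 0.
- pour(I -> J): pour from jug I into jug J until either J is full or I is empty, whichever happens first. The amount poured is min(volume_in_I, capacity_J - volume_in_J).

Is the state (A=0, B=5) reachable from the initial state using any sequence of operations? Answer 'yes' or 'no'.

BFS from (A=0, B=0):
  1. fill(A) -> (A=5 B=0)
  2. pour(A -> B) -> (A=0 B=5)
Target reached → yes.

Answer: yes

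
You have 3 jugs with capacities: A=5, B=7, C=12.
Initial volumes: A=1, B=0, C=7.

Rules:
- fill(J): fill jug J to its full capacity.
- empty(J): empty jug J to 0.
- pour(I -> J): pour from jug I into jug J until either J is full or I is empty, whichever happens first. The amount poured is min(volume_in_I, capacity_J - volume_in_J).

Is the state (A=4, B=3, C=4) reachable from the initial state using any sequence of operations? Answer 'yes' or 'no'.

Answer: no

Derivation:
BFS explored all 360 reachable states.
Reachable set includes: (0,0,0), (0,0,1), (0,0,2), (0,0,3), (0,0,4), (0,0,5), (0,0,6), (0,0,7), (0,0,8), (0,0,9), (0,0,10), (0,0,11) ...
Target (A=4, B=3, C=4) not in reachable set → no.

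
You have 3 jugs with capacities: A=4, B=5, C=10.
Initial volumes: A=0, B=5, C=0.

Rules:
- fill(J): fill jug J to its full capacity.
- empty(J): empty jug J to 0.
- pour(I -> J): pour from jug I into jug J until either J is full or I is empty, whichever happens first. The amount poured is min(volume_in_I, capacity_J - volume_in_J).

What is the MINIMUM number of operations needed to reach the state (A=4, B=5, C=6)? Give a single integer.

BFS from (A=0, B=5, C=0). One shortest path:
  1. fill(C) -> (A=0 B=5 C=10)
  2. pour(C -> A) -> (A=4 B=5 C=6)
Reached target in 2 moves.

Answer: 2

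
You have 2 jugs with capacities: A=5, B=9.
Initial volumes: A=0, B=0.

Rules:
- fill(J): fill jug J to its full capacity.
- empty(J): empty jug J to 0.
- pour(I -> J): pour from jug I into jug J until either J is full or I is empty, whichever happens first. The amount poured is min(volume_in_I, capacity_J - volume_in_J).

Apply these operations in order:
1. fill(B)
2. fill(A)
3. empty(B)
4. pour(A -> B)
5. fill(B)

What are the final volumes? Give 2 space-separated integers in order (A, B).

Step 1: fill(B) -> (A=0 B=9)
Step 2: fill(A) -> (A=5 B=9)
Step 3: empty(B) -> (A=5 B=0)
Step 4: pour(A -> B) -> (A=0 B=5)
Step 5: fill(B) -> (A=0 B=9)

Answer: 0 9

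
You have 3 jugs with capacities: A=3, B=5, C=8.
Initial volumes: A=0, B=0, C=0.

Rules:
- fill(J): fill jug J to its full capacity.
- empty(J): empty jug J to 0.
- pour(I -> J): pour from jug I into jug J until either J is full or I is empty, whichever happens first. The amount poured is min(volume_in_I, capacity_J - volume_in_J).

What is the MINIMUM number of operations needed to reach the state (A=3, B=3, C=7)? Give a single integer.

Answer: 7

Derivation:
BFS from (A=0, B=0, C=0). One shortest path:
  1. fill(B) -> (A=0 B=5 C=0)
  2. pour(B -> A) -> (A=3 B=2 C=0)
  3. pour(A -> C) -> (A=0 B=2 C=3)
  4. pour(B -> A) -> (A=2 B=0 C=3)
  5. pour(C -> B) -> (A=2 B=3 C=0)
  6. fill(C) -> (A=2 B=3 C=8)
  7. pour(C -> A) -> (A=3 B=3 C=7)
Reached target in 7 moves.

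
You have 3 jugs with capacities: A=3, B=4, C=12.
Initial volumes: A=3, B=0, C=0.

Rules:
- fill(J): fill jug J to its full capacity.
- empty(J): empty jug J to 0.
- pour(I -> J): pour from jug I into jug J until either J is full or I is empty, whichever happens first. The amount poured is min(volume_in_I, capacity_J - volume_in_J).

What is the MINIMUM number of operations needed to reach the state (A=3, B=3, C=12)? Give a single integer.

Answer: 3

Derivation:
BFS from (A=3, B=0, C=0). One shortest path:
  1. fill(C) -> (A=3 B=0 C=12)
  2. pour(A -> B) -> (A=0 B=3 C=12)
  3. fill(A) -> (A=3 B=3 C=12)
Reached target in 3 moves.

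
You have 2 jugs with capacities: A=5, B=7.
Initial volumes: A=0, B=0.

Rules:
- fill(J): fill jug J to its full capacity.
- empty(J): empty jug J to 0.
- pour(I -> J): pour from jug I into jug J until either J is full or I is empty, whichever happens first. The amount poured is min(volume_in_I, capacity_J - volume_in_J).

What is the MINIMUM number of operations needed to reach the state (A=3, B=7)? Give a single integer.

BFS from (A=0, B=0). One shortest path:
  1. fill(A) -> (A=5 B=0)
  2. pour(A -> B) -> (A=0 B=5)
  3. fill(A) -> (A=5 B=5)
  4. pour(A -> B) -> (A=3 B=7)
Reached target in 4 moves.

Answer: 4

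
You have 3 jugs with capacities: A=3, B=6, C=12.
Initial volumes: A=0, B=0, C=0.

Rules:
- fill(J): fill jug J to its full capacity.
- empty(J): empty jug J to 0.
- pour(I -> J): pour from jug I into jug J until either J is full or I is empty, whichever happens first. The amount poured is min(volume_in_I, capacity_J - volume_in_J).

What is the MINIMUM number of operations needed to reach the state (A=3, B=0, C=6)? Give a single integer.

BFS from (A=0, B=0, C=0). One shortest path:
  1. fill(A) -> (A=3 B=0 C=0)
  2. fill(B) -> (A=3 B=6 C=0)
  3. pour(B -> C) -> (A=3 B=0 C=6)
Reached target in 3 moves.

Answer: 3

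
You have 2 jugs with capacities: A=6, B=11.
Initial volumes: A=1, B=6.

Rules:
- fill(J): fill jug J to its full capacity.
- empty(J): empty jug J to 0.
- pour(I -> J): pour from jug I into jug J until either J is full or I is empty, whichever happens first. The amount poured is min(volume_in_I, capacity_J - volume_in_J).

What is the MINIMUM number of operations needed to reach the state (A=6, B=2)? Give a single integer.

Answer: 6

Derivation:
BFS from (A=1, B=6). One shortest path:
  1. pour(A -> B) -> (A=0 B=7)
  2. fill(A) -> (A=6 B=7)
  3. pour(A -> B) -> (A=2 B=11)
  4. empty(B) -> (A=2 B=0)
  5. pour(A -> B) -> (A=0 B=2)
  6. fill(A) -> (A=6 B=2)
Reached target in 6 moves.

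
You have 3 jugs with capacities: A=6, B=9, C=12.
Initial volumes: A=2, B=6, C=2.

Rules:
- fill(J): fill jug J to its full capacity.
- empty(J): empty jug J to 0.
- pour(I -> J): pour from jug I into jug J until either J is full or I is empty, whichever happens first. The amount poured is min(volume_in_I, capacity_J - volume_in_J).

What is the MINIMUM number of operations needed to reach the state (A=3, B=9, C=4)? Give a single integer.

BFS from (A=2, B=6, C=2). One shortest path:
  1. pour(A -> C) -> (A=0 B=6 C=4)
  2. fill(A) -> (A=6 B=6 C=4)
  3. pour(A -> B) -> (A=3 B=9 C=4)
Reached target in 3 moves.

Answer: 3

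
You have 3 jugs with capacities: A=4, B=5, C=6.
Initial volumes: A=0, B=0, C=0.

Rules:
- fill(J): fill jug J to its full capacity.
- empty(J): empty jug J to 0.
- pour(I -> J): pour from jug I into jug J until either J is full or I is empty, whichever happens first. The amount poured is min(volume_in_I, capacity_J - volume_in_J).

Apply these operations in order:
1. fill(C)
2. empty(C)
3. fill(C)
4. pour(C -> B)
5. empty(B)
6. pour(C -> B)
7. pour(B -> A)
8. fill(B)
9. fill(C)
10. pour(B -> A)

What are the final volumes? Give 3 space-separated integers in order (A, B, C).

Step 1: fill(C) -> (A=0 B=0 C=6)
Step 2: empty(C) -> (A=0 B=0 C=0)
Step 3: fill(C) -> (A=0 B=0 C=6)
Step 4: pour(C -> B) -> (A=0 B=5 C=1)
Step 5: empty(B) -> (A=0 B=0 C=1)
Step 6: pour(C -> B) -> (A=0 B=1 C=0)
Step 7: pour(B -> A) -> (A=1 B=0 C=0)
Step 8: fill(B) -> (A=1 B=5 C=0)
Step 9: fill(C) -> (A=1 B=5 C=6)
Step 10: pour(B -> A) -> (A=4 B=2 C=6)

Answer: 4 2 6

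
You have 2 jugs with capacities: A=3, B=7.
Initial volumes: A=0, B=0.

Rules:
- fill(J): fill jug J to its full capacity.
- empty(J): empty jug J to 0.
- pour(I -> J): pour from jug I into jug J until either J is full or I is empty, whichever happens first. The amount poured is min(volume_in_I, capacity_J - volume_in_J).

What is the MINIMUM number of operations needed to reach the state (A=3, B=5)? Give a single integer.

BFS from (A=0, B=0). One shortest path:
  1. fill(B) -> (A=0 B=7)
  2. pour(B -> A) -> (A=3 B=4)
  3. empty(A) -> (A=0 B=4)
  4. pour(B -> A) -> (A=3 B=1)
  5. empty(A) -> (A=0 B=1)
  6. pour(B -> A) -> (A=1 B=0)
  7. fill(B) -> (A=1 B=7)
  8. pour(B -> A) -> (A=3 B=5)
Reached target in 8 moves.

Answer: 8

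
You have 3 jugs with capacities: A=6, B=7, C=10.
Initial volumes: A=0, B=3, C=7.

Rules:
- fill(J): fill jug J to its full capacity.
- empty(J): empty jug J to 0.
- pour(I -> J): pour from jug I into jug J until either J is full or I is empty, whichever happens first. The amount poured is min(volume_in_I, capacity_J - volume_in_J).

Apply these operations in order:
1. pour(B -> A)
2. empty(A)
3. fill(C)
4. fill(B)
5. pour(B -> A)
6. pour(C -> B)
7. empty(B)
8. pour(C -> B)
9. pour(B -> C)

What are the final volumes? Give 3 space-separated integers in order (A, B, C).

Step 1: pour(B -> A) -> (A=3 B=0 C=7)
Step 2: empty(A) -> (A=0 B=0 C=7)
Step 3: fill(C) -> (A=0 B=0 C=10)
Step 4: fill(B) -> (A=0 B=7 C=10)
Step 5: pour(B -> A) -> (A=6 B=1 C=10)
Step 6: pour(C -> B) -> (A=6 B=7 C=4)
Step 7: empty(B) -> (A=6 B=0 C=4)
Step 8: pour(C -> B) -> (A=6 B=4 C=0)
Step 9: pour(B -> C) -> (A=6 B=0 C=4)

Answer: 6 0 4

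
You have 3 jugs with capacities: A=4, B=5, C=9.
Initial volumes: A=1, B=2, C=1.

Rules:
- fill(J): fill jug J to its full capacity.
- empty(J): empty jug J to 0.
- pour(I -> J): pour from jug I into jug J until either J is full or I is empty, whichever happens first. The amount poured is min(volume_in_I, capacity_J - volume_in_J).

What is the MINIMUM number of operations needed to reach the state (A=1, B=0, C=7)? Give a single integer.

Answer: 4

Derivation:
BFS from (A=1, B=2, C=1). One shortest path:
  1. empty(C) -> (A=1 B=2 C=0)
  2. pour(B -> C) -> (A=1 B=0 C=2)
  3. fill(B) -> (A=1 B=5 C=2)
  4. pour(B -> C) -> (A=1 B=0 C=7)
Reached target in 4 moves.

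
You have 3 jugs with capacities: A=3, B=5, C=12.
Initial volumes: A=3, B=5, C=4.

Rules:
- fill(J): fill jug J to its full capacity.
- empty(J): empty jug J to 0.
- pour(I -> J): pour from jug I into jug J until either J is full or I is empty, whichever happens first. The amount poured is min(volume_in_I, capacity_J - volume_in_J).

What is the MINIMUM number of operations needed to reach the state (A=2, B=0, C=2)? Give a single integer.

Answer: 6

Derivation:
BFS from (A=3, B=5, C=4). One shortest path:
  1. empty(A) -> (A=0 B=5 C=4)
  2. pour(B -> A) -> (A=3 B=2 C=4)
  3. pour(A -> C) -> (A=0 B=2 C=7)
  4. pour(B -> A) -> (A=2 B=0 C=7)
  5. pour(C -> B) -> (A=2 B=5 C=2)
  6. empty(B) -> (A=2 B=0 C=2)
Reached target in 6 moves.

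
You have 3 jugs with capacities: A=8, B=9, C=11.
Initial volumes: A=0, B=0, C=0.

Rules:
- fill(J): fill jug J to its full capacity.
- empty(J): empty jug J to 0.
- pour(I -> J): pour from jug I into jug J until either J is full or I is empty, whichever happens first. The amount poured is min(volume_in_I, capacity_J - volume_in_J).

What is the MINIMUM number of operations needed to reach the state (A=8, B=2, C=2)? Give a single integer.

Answer: 7

Derivation:
BFS from (A=0, B=0, C=0). One shortest path:
  1. fill(B) -> (A=0 B=9 C=0)
  2. fill(C) -> (A=0 B=9 C=11)
  3. pour(B -> A) -> (A=8 B=1 C=11)
  4. empty(A) -> (A=0 B=1 C=11)
  5. pour(B -> A) -> (A=1 B=0 C=11)
  6. pour(C -> B) -> (A=1 B=9 C=2)
  7. pour(B -> A) -> (A=8 B=2 C=2)
Reached target in 7 moves.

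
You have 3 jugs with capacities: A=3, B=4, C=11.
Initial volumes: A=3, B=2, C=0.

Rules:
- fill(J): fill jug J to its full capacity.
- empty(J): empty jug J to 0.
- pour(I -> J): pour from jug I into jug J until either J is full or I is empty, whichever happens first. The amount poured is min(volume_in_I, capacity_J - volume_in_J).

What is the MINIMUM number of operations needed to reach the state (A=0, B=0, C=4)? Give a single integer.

Answer: 3

Derivation:
BFS from (A=3, B=2, C=0). One shortest path:
  1. empty(A) -> (A=0 B=2 C=0)
  2. fill(B) -> (A=0 B=4 C=0)
  3. pour(B -> C) -> (A=0 B=0 C=4)
Reached target in 3 moves.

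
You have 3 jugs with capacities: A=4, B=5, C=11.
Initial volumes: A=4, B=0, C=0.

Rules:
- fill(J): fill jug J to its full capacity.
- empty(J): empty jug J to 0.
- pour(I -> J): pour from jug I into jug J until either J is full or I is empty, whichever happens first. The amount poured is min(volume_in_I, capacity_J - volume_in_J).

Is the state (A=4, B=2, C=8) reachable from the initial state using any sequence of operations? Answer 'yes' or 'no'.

BFS from (A=4, B=0, C=0):
  1. fill(B) -> (A=4 B=5 C=0)
  2. pour(A -> C) -> (A=0 B=5 C=4)
  3. pour(B -> A) -> (A=4 B=1 C=4)
  4. pour(A -> C) -> (A=0 B=1 C=8)
  5. pour(B -> A) -> (A=1 B=0 C=8)
  6. fill(B) -> (A=1 B=5 C=8)
  7. pour(B -> A) -> (A=4 B=2 C=8)
Target reached → yes.

Answer: yes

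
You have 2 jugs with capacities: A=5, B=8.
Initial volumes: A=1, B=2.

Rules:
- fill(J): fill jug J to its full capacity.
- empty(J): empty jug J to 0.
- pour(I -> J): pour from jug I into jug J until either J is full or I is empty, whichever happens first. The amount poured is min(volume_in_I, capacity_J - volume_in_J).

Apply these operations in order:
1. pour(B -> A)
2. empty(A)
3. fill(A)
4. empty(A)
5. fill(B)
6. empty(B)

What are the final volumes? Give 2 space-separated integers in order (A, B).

Step 1: pour(B -> A) -> (A=3 B=0)
Step 2: empty(A) -> (A=0 B=0)
Step 3: fill(A) -> (A=5 B=0)
Step 4: empty(A) -> (A=0 B=0)
Step 5: fill(B) -> (A=0 B=8)
Step 6: empty(B) -> (A=0 B=0)

Answer: 0 0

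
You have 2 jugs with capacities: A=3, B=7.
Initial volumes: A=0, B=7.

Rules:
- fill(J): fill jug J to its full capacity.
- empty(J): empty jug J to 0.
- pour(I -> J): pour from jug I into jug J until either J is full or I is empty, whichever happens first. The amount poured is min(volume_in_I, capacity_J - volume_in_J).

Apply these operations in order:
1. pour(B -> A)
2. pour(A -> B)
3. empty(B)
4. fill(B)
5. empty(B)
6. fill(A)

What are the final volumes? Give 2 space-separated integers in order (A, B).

Answer: 3 0

Derivation:
Step 1: pour(B -> A) -> (A=3 B=4)
Step 2: pour(A -> B) -> (A=0 B=7)
Step 3: empty(B) -> (A=0 B=0)
Step 4: fill(B) -> (A=0 B=7)
Step 5: empty(B) -> (A=0 B=0)
Step 6: fill(A) -> (A=3 B=0)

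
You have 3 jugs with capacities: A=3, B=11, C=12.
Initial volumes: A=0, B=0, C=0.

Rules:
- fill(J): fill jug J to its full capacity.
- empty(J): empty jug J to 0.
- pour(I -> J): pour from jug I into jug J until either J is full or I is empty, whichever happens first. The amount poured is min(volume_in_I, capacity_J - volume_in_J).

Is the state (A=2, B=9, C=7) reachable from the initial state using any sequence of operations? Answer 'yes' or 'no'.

BFS explored all 404 reachable states.
Reachable set includes: (0,0,0), (0,0,1), (0,0,2), (0,0,3), (0,0,4), (0,0,5), (0,0,6), (0,0,7), (0,0,8), (0,0,9), (0,0,10), (0,0,11) ...
Target (A=2, B=9, C=7) not in reachable set → no.

Answer: no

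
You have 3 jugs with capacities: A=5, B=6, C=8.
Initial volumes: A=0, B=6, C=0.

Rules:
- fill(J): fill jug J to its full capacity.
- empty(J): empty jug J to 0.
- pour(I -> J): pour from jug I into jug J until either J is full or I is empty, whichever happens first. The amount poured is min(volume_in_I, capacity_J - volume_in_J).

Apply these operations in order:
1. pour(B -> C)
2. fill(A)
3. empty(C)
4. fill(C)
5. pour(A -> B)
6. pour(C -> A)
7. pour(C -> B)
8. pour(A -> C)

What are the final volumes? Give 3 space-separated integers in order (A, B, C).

Step 1: pour(B -> C) -> (A=0 B=0 C=6)
Step 2: fill(A) -> (A=5 B=0 C=6)
Step 3: empty(C) -> (A=5 B=0 C=0)
Step 4: fill(C) -> (A=5 B=0 C=8)
Step 5: pour(A -> B) -> (A=0 B=5 C=8)
Step 6: pour(C -> A) -> (A=5 B=5 C=3)
Step 7: pour(C -> B) -> (A=5 B=6 C=2)
Step 8: pour(A -> C) -> (A=0 B=6 C=7)

Answer: 0 6 7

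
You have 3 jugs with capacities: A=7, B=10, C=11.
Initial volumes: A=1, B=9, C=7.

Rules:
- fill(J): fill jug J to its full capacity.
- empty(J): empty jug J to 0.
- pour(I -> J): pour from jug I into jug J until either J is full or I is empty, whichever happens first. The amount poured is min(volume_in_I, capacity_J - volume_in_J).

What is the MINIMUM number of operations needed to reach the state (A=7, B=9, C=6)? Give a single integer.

Answer: 7

Derivation:
BFS from (A=1, B=9, C=7). One shortest path:
  1. fill(A) -> (A=7 B=9 C=7)
  2. pour(A -> B) -> (A=6 B=10 C=7)
  3. pour(B -> C) -> (A=6 B=6 C=11)
  4. empty(C) -> (A=6 B=6 C=0)
  5. pour(B -> C) -> (A=6 B=0 C=6)
  6. fill(B) -> (A=6 B=10 C=6)
  7. pour(B -> A) -> (A=7 B=9 C=6)
Reached target in 7 moves.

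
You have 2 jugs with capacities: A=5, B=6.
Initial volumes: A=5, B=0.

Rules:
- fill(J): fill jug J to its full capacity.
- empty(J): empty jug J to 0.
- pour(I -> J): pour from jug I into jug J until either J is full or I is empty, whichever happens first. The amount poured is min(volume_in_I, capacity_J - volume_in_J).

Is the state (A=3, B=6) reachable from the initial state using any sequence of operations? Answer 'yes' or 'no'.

BFS from (A=5, B=0):
  1. pour(A -> B) -> (A=0 B=5)
  2. fill(A) -> (A=5 B=5)
  3. pour(A -> B) -> (A=4 B=6)
  4. empty(B) -> (A=4 B=0)
  5. pour(A -> B) -> (A=0 B=4)
  6. fill(A) -> (A=5 B=4)
  7. pour(A -> B) -> (A=3 B=6)
Target reached → yes.

Answer: yes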